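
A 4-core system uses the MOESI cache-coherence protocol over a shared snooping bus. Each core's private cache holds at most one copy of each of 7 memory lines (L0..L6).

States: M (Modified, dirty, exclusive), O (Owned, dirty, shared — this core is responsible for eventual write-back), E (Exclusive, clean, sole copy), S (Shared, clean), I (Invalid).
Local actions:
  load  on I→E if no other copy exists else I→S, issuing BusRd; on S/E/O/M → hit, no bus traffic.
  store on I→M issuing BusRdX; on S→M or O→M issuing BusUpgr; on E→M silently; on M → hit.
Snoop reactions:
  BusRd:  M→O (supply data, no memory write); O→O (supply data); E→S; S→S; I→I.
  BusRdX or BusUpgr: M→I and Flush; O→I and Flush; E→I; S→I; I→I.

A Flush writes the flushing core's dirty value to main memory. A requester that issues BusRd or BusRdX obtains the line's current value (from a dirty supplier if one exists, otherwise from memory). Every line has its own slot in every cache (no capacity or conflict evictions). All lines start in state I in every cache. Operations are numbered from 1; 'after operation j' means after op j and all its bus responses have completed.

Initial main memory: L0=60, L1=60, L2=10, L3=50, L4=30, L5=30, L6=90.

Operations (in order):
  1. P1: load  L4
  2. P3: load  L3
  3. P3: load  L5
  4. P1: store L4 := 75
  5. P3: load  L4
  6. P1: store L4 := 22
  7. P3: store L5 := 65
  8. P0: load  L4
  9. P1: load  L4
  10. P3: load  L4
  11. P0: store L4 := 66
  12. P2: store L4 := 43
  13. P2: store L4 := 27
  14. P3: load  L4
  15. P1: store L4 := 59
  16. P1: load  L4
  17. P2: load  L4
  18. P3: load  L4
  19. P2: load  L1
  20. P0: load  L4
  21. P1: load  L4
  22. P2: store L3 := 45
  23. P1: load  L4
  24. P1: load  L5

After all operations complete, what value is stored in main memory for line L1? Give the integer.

memory[L1] = 60

1. P1: load  L4  bus=[BusRd]  L4: P0=I P1=E P2=I P3=I  mem[L4]=30
2. P3: load  L3  bus=[BusRd]  L3: P0=I P1=I P2=I P3=E  mem[L3]=50
3. P3: load  L5  bus=[BusRd]  L5: P0=I P1=I P2=I P3=E  mem[L5]=30
4. P1: store L4 := 75  bus=[-]  L4: P0=I P1=M P2=I P3=I  mem[L4]=30
5. P3: load  L4  bus=[BusRd]  L4: P0=I P1=O P2=I P3=S  mem[L4]=30
6. P1: store L4 := 22  bus=[BusUpgr]  L4: P0=I P1=M P2=I P3=I  mem[L4]=30
7. P3: store L5 := 65  bus=[-]  L5: P0=I P1=I P2=I P3=M  mem[L5]=30
8. P0: load  L4  bus=[BusRd]  L4: P0=S P1=O P2=I P3=I  mem[L4]=30
9. P1: load  L4  bus=[-]  L4: P0=S P1=O P2=I P3=I  mem[L4]=30
10. P3: load  L4  bus=[BusRd]  L4: P0=S P1=O P2=I P3=S  mem[L4]=30
11. P0: store L4 := 66  bus=[BusUpgr,Flush]  L4: P0=M P1=I P2=I P3=I  mem[L4]=22
12. P2: store L4 := 43  bus=[BusRdX,Flush]  L4: P0=I P1=I P2=M P3=I  mem[L4]=66
13. P2: store L4 := 27  bus=[-]  L4: P0=I P1=I P2=M P3=I  mem[L4]=66
14. P3: load  L4  bus=[BusRd]  L4: P0=I P1=I P2=O P3=S  mem[L4]=66
15. P1: store L4 := 59  bus=[BusRdX,Flush]  L4: P0=I P1=M P2=I P3=I  mem[L4]=27
16. P1: load  L4  bus=[-]  L4: P0=I P1=M P2=I P3=I  mem[L4]=27
17. P2: load  L4  bus=[BusRd]  L4: P0=I P1=O P2=S P3=I  mem[L4]=27
18. P3: load  L4  bus=[BusRd]  L4: P0=I P1=O P2=S P3=S  mem[L4]=27
19. P2: load  L1  bus=[BusRd]  L1: P0=I P1=I P2=E P3=I  mem[L1]=60
20. P0: load  L4  bus=[BusRd]  L4: P0=S P1=O P2=S P3=S  mem[L4]=27
21. P1: load  L4  bus=[-]  L4: P0=S P1=O P2=S P3=S  mem[L4]=27
22. P2: store L3 := 45  bus=[BusRdX]  L3: P0=I P1=I P2=M P3=I  mem[L3]=50
23. P1: load  L4  bus=[-]  L4: P0=S P1=O P2=S P3=S  mem[L4]=27
24. P1: load  L5  bus=[BusRd]  L5: P0=I P1=S P2=I P3=O  mem[L5]=30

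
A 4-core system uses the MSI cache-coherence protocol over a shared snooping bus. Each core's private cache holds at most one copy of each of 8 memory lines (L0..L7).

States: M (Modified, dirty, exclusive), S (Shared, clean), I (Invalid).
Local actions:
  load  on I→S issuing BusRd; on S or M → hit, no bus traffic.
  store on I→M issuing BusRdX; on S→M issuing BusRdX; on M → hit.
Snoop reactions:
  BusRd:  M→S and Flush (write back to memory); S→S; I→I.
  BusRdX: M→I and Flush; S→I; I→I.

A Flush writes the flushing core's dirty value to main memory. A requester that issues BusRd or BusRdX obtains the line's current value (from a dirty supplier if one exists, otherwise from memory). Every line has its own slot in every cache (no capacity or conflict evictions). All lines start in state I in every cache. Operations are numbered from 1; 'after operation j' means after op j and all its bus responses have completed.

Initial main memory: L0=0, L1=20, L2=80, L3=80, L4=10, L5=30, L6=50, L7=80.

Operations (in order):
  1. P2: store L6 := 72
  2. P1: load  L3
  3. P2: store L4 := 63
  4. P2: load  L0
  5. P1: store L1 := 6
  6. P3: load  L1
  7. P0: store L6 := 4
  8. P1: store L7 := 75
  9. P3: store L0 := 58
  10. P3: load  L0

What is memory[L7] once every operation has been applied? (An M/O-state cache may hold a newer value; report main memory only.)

step 1: P2: store L6 := 72  ⟶  IIMI  (L6)  txn=BusRdX  M[L6]=50
step 2: P1: load  L3  ⟶  ISII  (L3)  txn=BusRd  M[L3]=80
step 3: P2: store L4 := 63  ⟶  IIMI  (L4)  txn=BusRdX  M[L4]=10
step 4: P2: load  L0  ⟶  IISI  (L0)  txn=BusRd  M[L0]=0
step 5: P1: store L1 := 6  ⟶  IMII  (L1)  txn=BusRdX  M[L1]=20
step 6: P3: load  L1  ⟶  ISIS  (L1)  txn=BusRd+Flush  M[L1]=6
step 7: P0: store L6 := 4  ⟶  MIII  (L6)  txn=BusRdX+Flush  M[L6]=72
step 8: P1: store L7 := 75  ⟶  IMII  (L7)  txn=BusRdX  M[L7]=80
step 9: P3: store L0 := 58  ⟶  IIIM  (L0)  txn=BusRdX  M[L0]=0
step 10: P3: load  L0  ⟶  IIIM  (L0)  txn=∅  M[L0]=0

memory[L7] = 80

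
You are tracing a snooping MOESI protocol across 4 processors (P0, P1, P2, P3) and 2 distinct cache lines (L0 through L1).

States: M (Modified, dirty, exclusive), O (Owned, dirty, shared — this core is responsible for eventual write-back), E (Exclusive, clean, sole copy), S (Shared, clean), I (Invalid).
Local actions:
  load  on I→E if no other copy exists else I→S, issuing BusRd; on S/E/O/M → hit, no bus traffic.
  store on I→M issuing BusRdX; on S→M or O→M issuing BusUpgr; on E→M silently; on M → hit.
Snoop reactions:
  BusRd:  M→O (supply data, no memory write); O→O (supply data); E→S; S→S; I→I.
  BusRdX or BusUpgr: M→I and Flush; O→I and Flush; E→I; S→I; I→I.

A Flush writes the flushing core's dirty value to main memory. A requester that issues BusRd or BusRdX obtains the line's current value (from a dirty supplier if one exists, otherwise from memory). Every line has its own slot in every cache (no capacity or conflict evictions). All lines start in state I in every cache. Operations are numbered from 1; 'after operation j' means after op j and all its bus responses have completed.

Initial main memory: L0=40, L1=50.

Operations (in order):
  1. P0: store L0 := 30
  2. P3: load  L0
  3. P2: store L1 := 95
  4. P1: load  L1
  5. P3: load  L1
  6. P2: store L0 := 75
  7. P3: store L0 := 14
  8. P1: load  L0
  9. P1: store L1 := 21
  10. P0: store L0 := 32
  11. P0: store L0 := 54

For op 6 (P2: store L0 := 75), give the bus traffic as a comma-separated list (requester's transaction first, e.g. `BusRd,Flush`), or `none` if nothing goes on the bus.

[1] P0: store L0 := 30 | P0:M(30), P1:I, P2:I, P3:I | bus: BusRdX
[2] P3: load  L0 | P0:O(30), P1:I, P2:I, P3:S(30) | bus: BusRd
[3] P2: store L1 := 95 | P0:I, P1:I, P2:M(95), P3:I | bus: BusRdX
[4] P1: load  L1 | P0:I, P1:S(95), P2:O(95), P3:I | bus: BusRd
[5] P3: load  L1 | P0:I, P1:S(95), P2:O(95), P3:S(95) | bus: BusRd
[6] P2: store L0 := 75 | P0:I, P1:I, P2:M(75), P3:I | bus: BusRdX,Flush
[7] P3: store L0 := 14 | P0:I, P1:I, P2:I, P3:M(14) | bus: BusRdX,Flush
[8] P1: load  L0 | P0:I, P1:S(14), P2:I, P3:O(14) | bus: BusRd
[9] P1: store L1 := 21 | P0:I, P1:M(21), P2:I, P3:I | bus: BusUpgr,Flush
[10] P0: store L0 := 32 | P0:M(32), P1:I, P2:I, P3:I | bus: BusRdX,Flush
[11] P0: store L0 := 54 | P0:M(54), P1:I, P2:I, P3:I | bus: none

bus = BusRdX,Flush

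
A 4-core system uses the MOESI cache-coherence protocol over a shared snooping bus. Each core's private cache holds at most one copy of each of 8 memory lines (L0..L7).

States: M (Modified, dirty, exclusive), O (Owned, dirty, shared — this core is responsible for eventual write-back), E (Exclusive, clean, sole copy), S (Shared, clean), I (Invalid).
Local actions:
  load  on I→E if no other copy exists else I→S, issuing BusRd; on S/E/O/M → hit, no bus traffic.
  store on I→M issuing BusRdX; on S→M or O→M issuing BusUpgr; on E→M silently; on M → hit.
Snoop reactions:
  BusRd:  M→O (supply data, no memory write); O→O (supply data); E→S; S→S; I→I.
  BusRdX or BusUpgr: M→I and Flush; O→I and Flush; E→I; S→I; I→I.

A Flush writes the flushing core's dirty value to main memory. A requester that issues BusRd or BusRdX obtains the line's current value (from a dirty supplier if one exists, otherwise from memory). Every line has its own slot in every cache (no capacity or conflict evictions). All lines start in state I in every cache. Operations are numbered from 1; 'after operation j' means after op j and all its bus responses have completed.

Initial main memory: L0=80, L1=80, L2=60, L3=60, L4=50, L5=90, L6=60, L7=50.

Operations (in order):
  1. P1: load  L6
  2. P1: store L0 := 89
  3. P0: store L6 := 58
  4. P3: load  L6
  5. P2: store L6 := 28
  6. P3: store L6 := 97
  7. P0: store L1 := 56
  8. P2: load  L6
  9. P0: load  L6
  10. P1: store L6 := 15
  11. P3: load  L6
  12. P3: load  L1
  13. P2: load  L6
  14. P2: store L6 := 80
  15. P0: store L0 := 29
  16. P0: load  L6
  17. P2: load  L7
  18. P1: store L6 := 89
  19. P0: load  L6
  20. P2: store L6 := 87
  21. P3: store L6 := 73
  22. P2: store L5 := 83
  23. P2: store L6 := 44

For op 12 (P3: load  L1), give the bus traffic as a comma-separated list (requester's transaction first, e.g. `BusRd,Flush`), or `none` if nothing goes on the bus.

  op1 P1: load  L6 → I/E/I/I on L6; bus BusRd; mem=60
  op2 P1: store L0 := 89 → I/M/I/I on L0; bus BusRdX; mem=80
  op3 P0: store L6 := 58 → M/I/I/I on L6; bus BusRdX; mem=60
  op4 P3: load  L6 → O/I/I/S on L6; bus BusRd; mem=60
  op5 P2: store L6 := 28 → I/I/M/I on L6; bus BusRdX Flush; mem=58
  op6 P3: store L6 := 97 → I/I/I/M on L6; bus BusRdX Flush; mem=28
  op7 P0: store L1 := 56 → M/I/I/I on L1; bus BusRdX; mem=80
  op8 P2: load  L6 → I/I/S/O on L6; bus BusRd; mem=28
  op9 P0: load  L6 → S/I/S/O on L6; bus BusRd; mem=28
  op10 P1: store L6 := 15 → I/M/I/I on L6; bus BusRdX Flush; mem=97
  op11 P3: load  L6 → I/O/I/S on L6; bus BusRd; mem=97
  op12 P3: load  L1 → O/I/I/S on L1; bus BusRd; mem=80
  op13 P2: load  L6 → I/O/S/S on L6; bus BusRd; mem=97
  op14 P2: store L6 := 80 → I/I/M/I on L6; bus BusUpgr Flush; mem=15
  op15 P0: store L0 := 29 → M/I/I/I on L0; bus BusRdX Flush; mem=89
  op16 P0: load  L6 → S/I/O/I on L6; bus BusRd; mem=15
  op17 P2: load  L7 → I/I/E/I on L7; bus BusRd; mem=50
  op18 P1: store L6 := 89 → I/M/I/I on L6; bus BusRdX Flush; mem=80
  op19 P0: load  L6 → S/O/I/I on L6; bus BusRd; mem=80
  op20 P2: store L6 := 87 → I/I/M/I on L6; bus BusRdX Flush; mem=89
  op21 P3: store L6 := 73 → I/I/I/M on L6; bus BusRdX Flush; mem=87
  op22 P2: store L5 := 83 → I/I/M/I on L5; bus BusRdX; mem=90
  op23 P2: store L6 := 44 → I/I/M/I on L6; bus BusRdX Flush; mem=73

bus = BusRd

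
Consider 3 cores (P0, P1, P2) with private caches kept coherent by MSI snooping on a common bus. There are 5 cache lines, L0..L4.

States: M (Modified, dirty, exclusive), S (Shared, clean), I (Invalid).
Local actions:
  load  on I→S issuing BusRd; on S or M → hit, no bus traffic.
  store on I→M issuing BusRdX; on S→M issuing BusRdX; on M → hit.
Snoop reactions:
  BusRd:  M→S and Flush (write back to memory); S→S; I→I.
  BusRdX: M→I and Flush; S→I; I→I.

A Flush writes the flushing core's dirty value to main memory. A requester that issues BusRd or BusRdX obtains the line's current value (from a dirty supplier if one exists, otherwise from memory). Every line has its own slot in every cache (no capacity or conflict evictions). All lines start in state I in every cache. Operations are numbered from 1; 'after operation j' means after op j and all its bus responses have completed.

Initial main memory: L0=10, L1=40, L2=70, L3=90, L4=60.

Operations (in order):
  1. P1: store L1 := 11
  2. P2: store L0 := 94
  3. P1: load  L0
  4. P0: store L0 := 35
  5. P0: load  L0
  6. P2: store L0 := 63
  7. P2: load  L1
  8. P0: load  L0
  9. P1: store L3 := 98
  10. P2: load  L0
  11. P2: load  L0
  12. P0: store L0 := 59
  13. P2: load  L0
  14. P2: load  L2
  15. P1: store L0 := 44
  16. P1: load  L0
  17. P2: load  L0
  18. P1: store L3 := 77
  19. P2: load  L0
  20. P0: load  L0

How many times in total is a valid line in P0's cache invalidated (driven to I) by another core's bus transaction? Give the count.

invalidations = 2

1. P1: store L1 := 11  bus=[BusRdX]  L1: P0=I P1=M P2=I  mem[L1]=40
2. P2: store L0 := 94  bus=[BusRdX]  L0: P0=I P1=I P2=M  mem[L0]=10
3. P1: load  L0  bus=[BusRd,Flush]  L0: P0=I P1=S P2=S  mem[L0]=94
4. P0: store L0 := 35  bus=[BusRdX]  L0: P0=M P1=I P2=I  mem[L0]=94
5. P0: load  L0  bus=[-]  L0: P0=M P1=I P2=I  mem[L0]=94
6. P2: store L0 := 63  bus=[BusRdX,Flush]  L0: P0=I P1=I P2=M  mem[L0]=35
7. P2: load  L1  bus=[BusRd,Flush]  L1: P0=I P1=S P2=S  mem[L1]=11
8. P0: load  L0  bus=[BusRd,Flush]  L0: P0=S P1=I P2=S  mem[L0]=63
9. P1: store L3 := 98  bus=[BusRdX]  L3: P0=I P1=M P2=I  mem[L3]=90
10. P2: load  L0  bus=[-]  L0: P0=S P1=I P2=S  mem[L0]=63
11. P2: load  L0  bus=[-]  L0: P0=S P1=I P2=S  mem[L0]=63
12. P0: store L0 := 59  bus=[BusRdX]  L0: P0=M P1=I P2=I  mem[L0]=63
13. P2: load  L0  bus=[BusRd,Flush]  L0: P0=S P1=I P2=S  mem[L0]=59
14. P2: load  L2  bus=[BusRd]  L2: P0=I P1=I P2=S  mem[L2]=70
15. P1: store L0 := 44  bus=[BusRdX]  L0: P0=I P1=M P2=I  mem[L0]=59
16. P1: load  L0  bus=[-]  L0: P0=I P1=M P2=I  mem[L0]=59
17. P2: load  L0  bus=[BusRd,Flush]  L0: P0=I P1=S P2=S  mem[L0]=44
18. P1: store L3 := 77  bus=[-]  L3: P0=I P1=M P2=I  mem[L3]=90
19. P2: load  L0  bus=[-]  L0: P0=I P1=S P2=S  mem[L0]=44
20. P0: load  L0  bus=[BusRd]  L0: P0=S P1=S P2=S  mem[L0]=44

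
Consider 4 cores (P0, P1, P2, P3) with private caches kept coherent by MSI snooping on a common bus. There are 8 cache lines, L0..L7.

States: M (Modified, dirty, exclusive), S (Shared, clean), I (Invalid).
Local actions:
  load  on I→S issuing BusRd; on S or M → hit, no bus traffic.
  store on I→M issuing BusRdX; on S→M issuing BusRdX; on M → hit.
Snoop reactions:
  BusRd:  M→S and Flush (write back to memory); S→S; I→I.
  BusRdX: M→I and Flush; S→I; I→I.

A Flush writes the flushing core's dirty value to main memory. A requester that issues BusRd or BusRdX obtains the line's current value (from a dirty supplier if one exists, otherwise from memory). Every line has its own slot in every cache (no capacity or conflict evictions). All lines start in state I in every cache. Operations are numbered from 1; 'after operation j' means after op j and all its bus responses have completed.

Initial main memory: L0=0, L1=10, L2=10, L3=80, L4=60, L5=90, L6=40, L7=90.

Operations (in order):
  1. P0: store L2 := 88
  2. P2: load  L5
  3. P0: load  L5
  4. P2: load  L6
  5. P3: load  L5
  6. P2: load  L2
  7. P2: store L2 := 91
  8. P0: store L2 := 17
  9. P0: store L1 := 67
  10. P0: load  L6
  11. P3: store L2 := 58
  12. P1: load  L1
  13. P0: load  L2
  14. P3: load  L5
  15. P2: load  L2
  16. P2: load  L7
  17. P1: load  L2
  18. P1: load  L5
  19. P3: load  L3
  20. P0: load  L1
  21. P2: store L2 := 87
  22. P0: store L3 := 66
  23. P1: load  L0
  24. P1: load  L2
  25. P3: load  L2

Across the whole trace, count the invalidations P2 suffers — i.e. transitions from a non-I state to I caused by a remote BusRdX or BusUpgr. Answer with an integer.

invalidations = 1

  op1 P0: store L2 := 88 → M/I/I/I on L2; bus BusRdX; mem=10
  op2 P2: load  L5 → I/I/S/I on L5; bus BusRd; mem=90
  op3 P0: load  L5 → S/I/S/I on L5; bus BusRd; mem=90
  op4 P2: load  L6 → I/I/S/I on L6; bus BusRd; mem=40
  op5 P3: load  L5 → S/I/S/S on L5; bus BusRd; mem=90
  op6 P2: load  L2 → S/I/S/I on L2; bus BusRd Flush; mem=88
  op7 P2: store L2 := 91 → I/I/M/I on L2; bus BusRdX; mem=88
  op8 P0: store L2 := 17 → M/I/I/I on L2; bus BusRdX Flush; mem=91
  op9 P0: store L1 := 67 → M/I/I/I on L1; bus BusRdX; mem=10
  op10 P0: load  L6 → S/I/S/I on L6; bus BusRd; mem=40
  op11 P3: store L2 := 58 → I/I/I/M on L2; bus BusRdX Flush; mem=17
  op12 P1: load  L1 → S/S/I/I on L1; bus BusRd Flush; mem=67
  op13 P0: load  L2 → S/I/I/S on L2; bus BusRd Flush; mem=58
  op14 P3: load  L5 → S/I/S/S on L5; bus (none); mem=90
  op15 P2: load  L2 → S/I/S/S on L2; bus BusRd; mem=58
  op16 P2: load  L7 → I/I/S/I on L7; bus BusRd; mem=90
  op17 P1: load  L2 → S/S/S/S on L2; bus BusRd; mem=58
  op18 P1: load  L5 → S/S/S/S on L5; bus BusRd; mem=90
  op19 P3: load  L3 → I/I/I/S on L3; bus BusRd; mem=80
  op20 P0: load  L1 → S/S/I/I on L1; bus (none); mem=67
  op21 P2: store L2 := 87 → I/I/M/I on L2; bus BusRdX; mem=58
  op22 P0: store L3 := 66 → M/I/I/I on L3; bus BusRdX; mem=80
  op23 P1: load  L0 → I/S/I/I on L0; bus BusRd; mem=0
  op24 P1: load  L2 → I/S/S/I on L2; bus BusRd Flush; mem=87
  op25 P3: load  L2 → I/S/S/S on L2; bus BusRd; mem=87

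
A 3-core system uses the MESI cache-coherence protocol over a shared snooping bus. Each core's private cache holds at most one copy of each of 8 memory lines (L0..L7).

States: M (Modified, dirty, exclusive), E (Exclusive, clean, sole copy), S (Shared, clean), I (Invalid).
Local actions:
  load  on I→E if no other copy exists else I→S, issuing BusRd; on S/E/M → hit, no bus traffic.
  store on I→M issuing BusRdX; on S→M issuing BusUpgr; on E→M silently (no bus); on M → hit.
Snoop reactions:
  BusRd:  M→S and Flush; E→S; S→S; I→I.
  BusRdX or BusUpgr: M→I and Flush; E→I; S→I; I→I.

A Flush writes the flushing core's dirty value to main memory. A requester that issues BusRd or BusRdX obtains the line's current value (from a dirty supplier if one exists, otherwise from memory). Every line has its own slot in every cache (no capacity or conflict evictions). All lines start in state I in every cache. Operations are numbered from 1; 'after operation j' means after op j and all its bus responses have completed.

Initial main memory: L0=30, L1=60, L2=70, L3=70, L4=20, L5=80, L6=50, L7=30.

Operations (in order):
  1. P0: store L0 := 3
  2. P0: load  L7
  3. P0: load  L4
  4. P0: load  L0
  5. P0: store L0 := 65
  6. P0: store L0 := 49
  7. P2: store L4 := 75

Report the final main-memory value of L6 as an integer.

  op1 P0: store L0 := 3 → M/I/I on L0; bus BusRdX; mem=30
  op2 P0: load  L7 → E/I/I on L7; bus BusRd; mem=30
  op3 P0: load  L4 → E/I/I on L4; bus BusRd; mem=20
  op4 P0: load  L0 → M/I/I on L0; bus (none); mem=30
  op5 P0: store L0 := 65 → M/I/I on L0; bus (none); mem=30
  op6 P0: store L0 := 49 → M/I/I on L0; bus (none); mem=30
  op7 P2: store L4 := 75 → I/I/M on L4; bus BusRdX; mem=20

memory[L6] = 50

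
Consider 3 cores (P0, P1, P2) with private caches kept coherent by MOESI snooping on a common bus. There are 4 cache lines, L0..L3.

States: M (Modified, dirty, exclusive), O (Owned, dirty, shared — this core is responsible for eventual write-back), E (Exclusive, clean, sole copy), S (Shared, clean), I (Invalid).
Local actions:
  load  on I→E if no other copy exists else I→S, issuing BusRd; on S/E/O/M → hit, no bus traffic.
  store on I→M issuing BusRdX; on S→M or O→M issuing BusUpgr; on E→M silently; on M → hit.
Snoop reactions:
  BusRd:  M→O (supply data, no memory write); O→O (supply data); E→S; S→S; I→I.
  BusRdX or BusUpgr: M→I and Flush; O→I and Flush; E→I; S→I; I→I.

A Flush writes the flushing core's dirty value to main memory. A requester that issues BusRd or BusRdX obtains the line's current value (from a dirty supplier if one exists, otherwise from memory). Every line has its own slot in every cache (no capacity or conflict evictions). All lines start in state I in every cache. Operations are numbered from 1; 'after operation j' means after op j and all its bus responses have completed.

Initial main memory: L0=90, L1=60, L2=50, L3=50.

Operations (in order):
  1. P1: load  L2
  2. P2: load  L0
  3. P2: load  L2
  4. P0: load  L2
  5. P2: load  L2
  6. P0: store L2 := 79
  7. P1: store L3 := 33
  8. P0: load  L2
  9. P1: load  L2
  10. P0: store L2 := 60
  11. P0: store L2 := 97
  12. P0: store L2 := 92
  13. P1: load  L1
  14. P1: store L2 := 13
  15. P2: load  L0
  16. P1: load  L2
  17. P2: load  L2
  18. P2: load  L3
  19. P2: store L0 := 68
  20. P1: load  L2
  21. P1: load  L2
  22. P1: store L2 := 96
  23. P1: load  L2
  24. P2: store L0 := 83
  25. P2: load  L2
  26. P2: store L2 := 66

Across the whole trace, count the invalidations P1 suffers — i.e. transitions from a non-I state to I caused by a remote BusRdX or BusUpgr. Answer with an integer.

invalidations = 3

[1] P1: load  L2 | P0:I, P1:E(50), P2:I | bus: BusRd
[2] P2: load  L0 | P0:I, P1:I, P2:E(90) | bus: BusRd
[3] P2: load  L2 | P0:I, P1:S(50), P2:S(50) | bus: BusRd
[4] P0: load  L2 | P0:S(50), P1:S(50), P2:S(50) | bus: BusRd
[5] P2: load  L2 | P0:S(50), P1:S(50), P2:S(50) | bus: none
[6] P0: store L2 := 79 | P0:M(79), P1:I, P2:I | bus: BusUpgr
[7] P1: store L3 := 33 | P0:I, P1:M(33), P2:I | bus: BusRdX
[8] P0: load  L2 | P0:M(79), P1:I, P2:I | bus: none
[9] P1: load  L2 | P0:O(79), P1:S(79), P2:I | bus: BusRd
[10] P0: store L2 := 60 | P0:M(60), P1:I, P2:I | bus: BusUpgr
[11] P0: store L2 := 97 | P0:M(97), P1:I, P2:I | bus: none
[12] P0: store L2 := 92 | P0:M(92), P1:I, P2:I | bus: none
[13] P1: load  L1 | P0:I, P1:E(60), P2:I | bus: BusRd
[14] P1: store L2 := 13 | P0:I, P1:M(13), P2:I | bus: BusRdX,Flush
[15] P2: load  L0 | P0:I, P1:I, P2:E(90) | bus: none
[16] P1: load  L2 | P0:I, P1:M(13), P2:I | bus: none
[17] P2: load  L2 | P0:I, P1:O(13), P2:S(13) | bus: BusRd
[18] P2: load  L3 | P0:I, P1:O(33), P2:S(33) | bus: BusRd
[19] P2: store L0 := 68 | P0:I, P1:I, P2:M(68) | bus: none
[20] P1: load  L2 | P0:I, P1:O(13), P2:S(13) | bus: none
[21] P1: load  L2 | P0:I, P1:O(13), P2:S(13) | bus: none
[22] P1: store L2 := 96 | P0:I, P1:M(96), P2:I | bus: BusUpgr
[23] P1: load  L2 | P0:I, P1:M(96), P2:I | bus: none
[24] P2: store L0 := 83 | P0:I, P1:I, P2:M(83) | bus: none
[25] P2: load  L2 | P0:I, P1:O(96), P2:S(96) | bus: BusRd
[26] P2: store L2 := 66 | P0:I, P1:I, P2:M(66) | bus: BusUpgr,Flush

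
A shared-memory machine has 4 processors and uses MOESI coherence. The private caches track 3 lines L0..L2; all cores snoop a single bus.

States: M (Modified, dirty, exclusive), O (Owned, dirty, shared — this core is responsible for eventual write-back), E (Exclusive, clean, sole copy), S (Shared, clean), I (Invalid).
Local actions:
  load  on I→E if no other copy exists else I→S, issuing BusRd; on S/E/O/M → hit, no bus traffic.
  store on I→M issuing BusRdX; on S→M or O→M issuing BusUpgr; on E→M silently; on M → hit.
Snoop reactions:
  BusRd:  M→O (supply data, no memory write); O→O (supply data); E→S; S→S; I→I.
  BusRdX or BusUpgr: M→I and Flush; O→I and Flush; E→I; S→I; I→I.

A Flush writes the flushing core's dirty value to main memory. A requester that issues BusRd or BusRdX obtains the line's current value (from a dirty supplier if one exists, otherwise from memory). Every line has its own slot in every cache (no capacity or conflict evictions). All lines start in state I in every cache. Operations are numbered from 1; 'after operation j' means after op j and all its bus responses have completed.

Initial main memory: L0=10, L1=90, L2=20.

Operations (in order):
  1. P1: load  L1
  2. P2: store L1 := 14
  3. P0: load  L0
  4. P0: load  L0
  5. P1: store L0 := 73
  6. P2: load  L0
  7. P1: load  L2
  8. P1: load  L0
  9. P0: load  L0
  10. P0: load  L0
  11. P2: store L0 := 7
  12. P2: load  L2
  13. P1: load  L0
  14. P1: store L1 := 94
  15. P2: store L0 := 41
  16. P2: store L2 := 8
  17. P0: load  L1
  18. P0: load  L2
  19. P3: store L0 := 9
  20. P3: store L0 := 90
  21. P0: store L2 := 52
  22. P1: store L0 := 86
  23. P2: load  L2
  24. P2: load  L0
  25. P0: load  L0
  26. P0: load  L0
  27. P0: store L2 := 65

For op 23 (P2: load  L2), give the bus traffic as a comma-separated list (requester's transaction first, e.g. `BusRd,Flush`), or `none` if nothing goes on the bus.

step 1: P1: load  L1  ⟶  IEII  (L1)  txn=BusRd  M[L1]=90
step 2: P2: store L1 := 14  ⟶  IIMI  (L1)  txn=BusRdX  M[L1]=90
step 3: P0: load  L0  ⟶  EIII  (L0)  txn=BusRd  M[L0]=10
step 4: P0: load  L0  ⟶  EIII  (L0)  txn=∅  M[L0]=10
step 5: P1: store L0 := 73  ⟶  IMII  (L0)  txn=BusRdX  M[L0]=10
step 6: P2: load  L0  ⟶  IOSI  (L0)  txn=BusRd  M[L0]=10
step 7: P1: load  L2  ⟶  IEII  (L2)  txn=BusRd  M[L2]=20
step 8: P1: load  L0  ⟶  IOSI  (L0)  txn=∅  M[L0]=10
step 9: P0: load  L0  ⟶  SOSI  (L0)  txn=BusRd  M[L0]=10
step 10: P0: load  L0  ⟶  SOSI  (L0)  txn=∅  M[L0]=10
step 11: P2: store L0 := 7  ⟶  IIMI  (L0)  txn=BusUpgr+Flush  M[L0]=73
step 12: P2: load  L2  ⟶  ISSI  (L2)  txn=BusRd  M[L2]=20
step 13: P1: load  L0  ⟶  ISOI  (L0)  txn=BusRd  M[L0]=73
step 14: P1: store L1 := 94  ⟶  IMII  (L1)  txn=BusRdX+Flush  M[L1]=14
step 15: P2: store L0 := 41  ⟶  IIMI  (L0)  txn=BusUpgr  M[L0]=73
step 16: P2: store L2 := 8  ⟶  IIMI  (L2)  txn=BusUpgr  M[L2]=20
step 17: P0: load  L1  ⟶  SOII  (L1)  txn=BusRd  M[L1]=14
step 18: P0: load  L2  ⟶  SIOI  (L2)  txn=BusRd  M[L2]=20
step 19: P3: store L0 := 9  ⟶  IIIM  (L0)  txn=BusRdX+Flush  M[L0]=41
step 20: P3: store L0 := 90  ⟶  IIIM  (L0)  txn=∅  M[L0]=41
step 21: P0: store L2 := 52  ⟶  MIII  (L2)  txn=BusUpgr+Flush  M[L2]=8
step 22: P1: store L0 := 86  ⟶  IMII  (L0)  txn=BusRdX+Flush  M[L0]=90
step 23: P2: load  L2  ⟶  OISI  (L2)  txn=BusRd  M[L2]=8
step 24: P2: load  L0  ⟶  IOSI  (L0)  txn=BusRd  M[L0]=90
step 25: P0: load  L0  ⟶  SOSI  (L0)  txn=BusRd  M[L0]=90
step 26: P0: load  L0  ⟶  SOSI  (L0)  txn=∅  M[L0]=90
step 27: P0: store L2 := 65  ⟶  MIII  (L2)  txn=BusUpgr  M[L2]=8

bus = BusRd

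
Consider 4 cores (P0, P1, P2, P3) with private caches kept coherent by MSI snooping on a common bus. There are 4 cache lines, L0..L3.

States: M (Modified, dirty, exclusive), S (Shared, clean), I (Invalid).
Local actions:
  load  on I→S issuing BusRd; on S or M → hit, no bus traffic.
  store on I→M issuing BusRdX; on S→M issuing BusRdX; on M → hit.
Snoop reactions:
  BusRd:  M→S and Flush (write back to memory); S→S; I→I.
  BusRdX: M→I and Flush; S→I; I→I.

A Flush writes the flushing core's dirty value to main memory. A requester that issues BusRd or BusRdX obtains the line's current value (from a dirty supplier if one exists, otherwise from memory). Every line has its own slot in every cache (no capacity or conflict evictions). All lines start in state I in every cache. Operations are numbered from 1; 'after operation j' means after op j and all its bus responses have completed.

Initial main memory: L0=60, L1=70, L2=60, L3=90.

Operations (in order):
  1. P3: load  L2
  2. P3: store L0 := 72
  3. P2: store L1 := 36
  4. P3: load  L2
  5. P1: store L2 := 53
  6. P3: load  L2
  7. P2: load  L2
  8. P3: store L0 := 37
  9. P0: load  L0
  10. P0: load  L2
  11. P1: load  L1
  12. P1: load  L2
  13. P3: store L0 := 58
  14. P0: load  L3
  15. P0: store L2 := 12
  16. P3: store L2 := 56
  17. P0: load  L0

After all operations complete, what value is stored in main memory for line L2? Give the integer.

memory[L2] = 12

1. P3: load  L2  bus=[BusRd]  L2: P0=I P1=I P2=I P3=S  mem[L2]=60
2. P3: store L0 := 72  bus=[BusRdX]  L0: P0=I P1=I P2=I P3=M  mem[L0]=60
3. P2: store L1 := 36  bus=[BusRdX]  L1: P0=I P1=I P2=M P3=I  mem[L1]=70
4. P3: load  L2  bus=[-]  L2: P0=I P1=I P2=I P3=S  mem[L2]=60
5. P1: store L2 := 53  bus=[BusRdX]  L2: P0=I P1=M P2=I P3=I  mem[L2]=60
6. P3: load  L2  bus=[BusRd,Flush]  L2: P0=I P1=S P2=I P3=S  mem[L2]=53
7. P2: load  L2  bus=[BusRd]  L2: P0=I P1=S P2=S P3=S  mem[L2]=53
8. P3: store L0 := 37  bus=[-]  L0: P0=I P1=I P2=I P3=M  mem[L0]=60
9. P0: load  L0  bus=[BusRd,Flush]  L0: P0=S P1=I P2=I P3=S  mem[L0]=37
10. P0: load  L2  bus=[BusRd]  L2: P0=S P1=S P2=S P3=S  mem[L2]=53
11. P1: load  L1  bus=[BusRd,Flush]  L1: P0=I P1=S P2=S P3=I  mem[L1]=36
12. P1: load  L2  bus=[-]  L2: P0=S P1=S P2=S P3=S  mem[L2]=53
13. P3: store L0 := 58  bus=[BusRdX]  L0: P0=I P1=I P2=I P3=M  mem[L0]=37
14. P0: load  L3  bus=[BusRd]  L3: P0=S P1=I P2=I P3=I  mem[L3]=90
15. P0: store L2 := 12  bus=[BusRdX]  L2: P0=M P1=I P2=I P3=I  mem[L2]=53
16. P3: store L2 := 56  bus=[BusRdX,Flush]  L2: P0=I P1=I P2=I P3=M  mem[L2]=12
17. P0: load  L0  bus=[BusRd,Flush]  L0: P0=S P1=I P2=I P3=S  mem[L0]=58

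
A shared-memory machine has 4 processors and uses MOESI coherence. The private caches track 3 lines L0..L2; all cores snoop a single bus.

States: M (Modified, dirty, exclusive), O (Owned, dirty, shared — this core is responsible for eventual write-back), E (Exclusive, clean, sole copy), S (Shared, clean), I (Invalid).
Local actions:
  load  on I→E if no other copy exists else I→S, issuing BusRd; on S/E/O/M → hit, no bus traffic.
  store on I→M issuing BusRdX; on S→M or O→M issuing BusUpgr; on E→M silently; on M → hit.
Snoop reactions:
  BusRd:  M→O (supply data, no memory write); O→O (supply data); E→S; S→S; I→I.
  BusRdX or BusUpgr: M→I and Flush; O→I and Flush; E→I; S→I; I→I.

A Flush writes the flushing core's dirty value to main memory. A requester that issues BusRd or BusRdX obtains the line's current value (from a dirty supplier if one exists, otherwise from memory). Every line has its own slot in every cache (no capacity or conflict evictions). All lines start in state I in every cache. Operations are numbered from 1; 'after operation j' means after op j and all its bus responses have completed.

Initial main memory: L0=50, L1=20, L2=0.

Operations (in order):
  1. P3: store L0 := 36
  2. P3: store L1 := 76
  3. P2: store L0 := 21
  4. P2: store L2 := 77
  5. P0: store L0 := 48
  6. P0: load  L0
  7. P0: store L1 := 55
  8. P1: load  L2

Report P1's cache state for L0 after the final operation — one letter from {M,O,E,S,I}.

state = I

step 1: P3: store L0 := 36  ⟶  IIIM  (L0)  txn=BusRdX  M[L0]=50
step 2: P3: store L1 := 76  ⟶  IIIM  (L1)  txn=BusRdX  M[L1]=20
step 3: P2: store L0 := 21  ⟶  IIMI  (L0)  txn=BusRdX+Flush  M[L0]=36
step 4: P2: store L2 := 77  ⟶  IIMI  (L2)  txn=BusRdX  M[L2]=0
step 5: P0: store L0 := 48  ⟶  MIII  (L0)  txn=BusRdX+Flush  M[L0]=21
step 6: P0: load  L0  ⟶  MIII  (L0)  txn=∅  M[L0]=21
step 7: P0: store L1 := 55  ⟶  MIII  (L1)  txn=BusRdX+Flush  M[L1]=76
step 8: P1: load  L2  ⟶  ISOI  (L2)  txn=BusRd  M[L2]=0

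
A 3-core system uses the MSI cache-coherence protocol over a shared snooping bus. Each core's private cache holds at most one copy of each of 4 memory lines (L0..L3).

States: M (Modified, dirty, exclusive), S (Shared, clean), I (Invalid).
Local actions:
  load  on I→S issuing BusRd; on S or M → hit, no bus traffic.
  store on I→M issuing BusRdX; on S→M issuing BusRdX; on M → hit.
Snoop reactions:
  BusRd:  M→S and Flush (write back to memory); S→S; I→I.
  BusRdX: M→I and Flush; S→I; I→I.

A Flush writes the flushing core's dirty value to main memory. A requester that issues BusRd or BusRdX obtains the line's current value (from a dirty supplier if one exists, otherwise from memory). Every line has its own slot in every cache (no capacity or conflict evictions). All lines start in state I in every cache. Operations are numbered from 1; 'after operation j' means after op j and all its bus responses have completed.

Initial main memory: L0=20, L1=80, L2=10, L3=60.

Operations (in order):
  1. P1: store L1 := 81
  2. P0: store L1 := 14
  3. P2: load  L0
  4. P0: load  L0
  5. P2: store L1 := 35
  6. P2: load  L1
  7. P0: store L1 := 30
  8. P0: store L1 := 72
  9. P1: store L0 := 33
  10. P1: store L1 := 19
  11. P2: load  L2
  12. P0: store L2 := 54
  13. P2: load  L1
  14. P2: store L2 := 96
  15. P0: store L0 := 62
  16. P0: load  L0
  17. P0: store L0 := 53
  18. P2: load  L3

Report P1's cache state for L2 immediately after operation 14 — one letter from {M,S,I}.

  op1 P1: store L1 := 81 → I/M/I on L1; bus BusRdX; mem=80
  op2 P0: store L1 := 14 → M/I/I on L1; bus BusRdX Flush; mem=81
  op3 P2: load  L0 → I/I/S on L0; bus BusRd; mem=20
  op4 P0: load  L0 → S/I/S on L0; bus BusRd; mem=20
  op5 P2: store L1 := 35 → I/I/M on L1; bus BusRdX Flush; mem=14
  op6 P2: load  L1 → I/I/M on L1; bus (none); mem=14
  op7 P0: store L1 := 30 → M/I/I on L1; bus BusRdX Flush; mem=35
  op8 P0: store L1 := 72 → M/I/I on L1; bus (none); mem=35
  op9 P1: store L0 := 33 → I/M/I on L0; bus BusRdX; mem=20
  op10 P1: store L1 := 19 → I/M/I on L1; bus BusRdX Flush; mem=72
  op11 P2: load  L2 → I/I/S on L2; bus BusRd; mem=10
  op12 P0: store L2 := 54 → M/I/I on L2; bus BusRdX; mem=10
  op13 P2: load  L1 → I/S/S on L1; bus BusRd Flush; mem=19
  op14 P2: store L2 := 96 → I/I/M on L2; bus BusRdX Flush; mem=54
  op15 P0: store L0 := 62 → M/I/I on L0; bus BusRdX Flush; mem=33
  op16 P0: load  L0 → M/I/I on L0; bus (none); mem=33
  op17 P0: store L0 := 53 → M/I/I on L0; bus (none); mem=33
  op18 P2: load  L3 → I/I/S on L3; bus BusRd; mem=60

state = I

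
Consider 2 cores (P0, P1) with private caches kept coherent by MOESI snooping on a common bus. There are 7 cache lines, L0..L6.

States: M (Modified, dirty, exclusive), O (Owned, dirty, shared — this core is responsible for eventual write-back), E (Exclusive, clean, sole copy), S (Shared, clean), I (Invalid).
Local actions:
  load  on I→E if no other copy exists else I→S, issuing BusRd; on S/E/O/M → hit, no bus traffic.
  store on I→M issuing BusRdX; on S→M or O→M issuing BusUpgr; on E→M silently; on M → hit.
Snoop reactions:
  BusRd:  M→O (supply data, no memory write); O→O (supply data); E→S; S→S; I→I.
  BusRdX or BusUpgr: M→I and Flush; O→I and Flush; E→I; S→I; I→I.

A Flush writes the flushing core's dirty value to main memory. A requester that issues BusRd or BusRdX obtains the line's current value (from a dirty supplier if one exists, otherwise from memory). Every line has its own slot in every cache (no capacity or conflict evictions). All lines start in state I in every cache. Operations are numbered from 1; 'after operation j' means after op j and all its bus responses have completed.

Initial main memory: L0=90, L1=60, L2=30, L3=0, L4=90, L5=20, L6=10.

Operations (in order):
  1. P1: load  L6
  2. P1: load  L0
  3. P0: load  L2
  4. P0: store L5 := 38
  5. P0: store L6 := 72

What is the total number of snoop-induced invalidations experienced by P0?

[1] P1: load  L6 | P0:I, P1:E(10) | bus: BusRd
[2] P1: load  L0 | P0:I, P1:E(90) | bus: BusRd
[3] P0: load  L2 | P0:E(30), P1:I | bus: BusRd
[4] P0: store L5 := 38 | P0:M(38), P1:I | bus: BusRdX
[5] P0: store L6 := 72 | P0:M(72), P1:I | bus: BusRdX

invalidations = 0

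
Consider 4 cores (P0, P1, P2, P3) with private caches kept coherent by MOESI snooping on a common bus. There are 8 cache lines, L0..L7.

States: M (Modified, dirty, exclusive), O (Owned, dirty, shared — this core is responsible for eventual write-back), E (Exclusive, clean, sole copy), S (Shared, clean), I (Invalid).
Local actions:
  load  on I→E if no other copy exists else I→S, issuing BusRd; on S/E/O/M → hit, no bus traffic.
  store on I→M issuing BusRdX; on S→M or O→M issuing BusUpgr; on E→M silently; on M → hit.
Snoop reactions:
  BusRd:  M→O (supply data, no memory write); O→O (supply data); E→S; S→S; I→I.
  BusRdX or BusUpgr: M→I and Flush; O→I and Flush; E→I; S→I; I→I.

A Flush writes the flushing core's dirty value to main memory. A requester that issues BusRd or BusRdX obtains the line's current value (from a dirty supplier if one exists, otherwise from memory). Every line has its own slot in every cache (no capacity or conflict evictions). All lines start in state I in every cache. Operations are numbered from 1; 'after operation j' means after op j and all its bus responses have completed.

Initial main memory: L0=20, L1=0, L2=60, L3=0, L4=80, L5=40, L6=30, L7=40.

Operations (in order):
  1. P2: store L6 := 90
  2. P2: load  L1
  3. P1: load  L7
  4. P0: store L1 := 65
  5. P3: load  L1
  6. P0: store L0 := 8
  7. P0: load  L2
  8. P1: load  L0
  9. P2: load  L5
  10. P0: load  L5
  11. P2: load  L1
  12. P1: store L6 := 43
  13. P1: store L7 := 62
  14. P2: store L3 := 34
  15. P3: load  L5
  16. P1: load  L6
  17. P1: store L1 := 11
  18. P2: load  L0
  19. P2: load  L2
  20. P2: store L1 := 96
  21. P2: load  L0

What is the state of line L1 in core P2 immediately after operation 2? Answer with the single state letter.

1. P2: store L6 := 90  bus=[BusRdX]  L6: P0=I P1=I P2=M P3=I  mem[L6]=30
2. P2: load  L1  bus=[BusRd]  L1: P0=I P1=I P2=E P3=I  mem[L1]=0
3. P1: load  L7  bus=[BusRd]  L7: P0=I P1=E P2=I P3=I  mem[L7]=40
4. P0: store L1 := 65  bus=[BusRdX]  L1: P0=M P1=I P2=I P3=I  mem[L1]=0
5. P3: load  L1  bus=[BusRd]  L1: P0=O P1=I P2=I P3=S  mem[L1]=0
6. P0: store L0 := 8  bus=[BusRdX]  L0: P0=M P1=I P2=I P3=I  mem[L0]=20
7. P0: load  L2  bus=[BusRd]  L2: P0=E P1=I P2=I P3=I  mem[L2]=60
8. P1: load  L0  bus=[BusRd]  L0: P0=O P1=S P2=I P3=I  mem[L0]=20
9. P2: load  L5  bus=[BusRd]  L5: P0=I P1=I P2=E P3=I  mem[L5]=40
10. P0: load  L5  bus=[BusRd]  L5: P0=S P1=I P2=S P3=I  mem[L5]=40
11. P2: load  L1  bus=[BusRd]  L1: P0=O P1=I P2=S P3=S  mem[L1]=0
12. P1: store L6 := 43  bus=[BusRdX,Flush]  L6: P0=I P1=M P2=I P3=I  mem[L6]=90
13. P1: store L7 := 62  bus=[-]  L7: P0=I P1=M P2=I P3=I  mem[L7]=40
14. P2: store L3 := 34  bus=[BusRdX]  L3: P0=I P1=I P2=M P3=I  mem[L3]=0
15. P3: load  L5  bus=[BusRd]  L5: P0=S P1=I P2=S P3=S  mem[L5]=40
16. P1: load  L6  bus=[-]  L6: P0=I P1=M P2=I P3=I  mem[L6]=90
17. P1: store L1 := 11  bus=[BusRdX,Flush]  L1: P0=I P1=M P2=I P3=I  mem[L1]=65
18. P2: load  L0  bus=[BusRd]  L0: P0=O P1=S P2=S P3=I  mem[L0]=20
19. P2: load  L2  bus=[BusRd]  L2: P0=S P1=I P2=S P3=I  mem[L2]=60
20. P2: store L1 := 96  bus=[BusRdX,Flush]  L1: P0=I P1=I P2=M P3=I  mem[L1]=11
21. P2: load  L0  bus=[-]  L0: P0=O P1=S P2=S P3=I  mem[L0]=20

state = E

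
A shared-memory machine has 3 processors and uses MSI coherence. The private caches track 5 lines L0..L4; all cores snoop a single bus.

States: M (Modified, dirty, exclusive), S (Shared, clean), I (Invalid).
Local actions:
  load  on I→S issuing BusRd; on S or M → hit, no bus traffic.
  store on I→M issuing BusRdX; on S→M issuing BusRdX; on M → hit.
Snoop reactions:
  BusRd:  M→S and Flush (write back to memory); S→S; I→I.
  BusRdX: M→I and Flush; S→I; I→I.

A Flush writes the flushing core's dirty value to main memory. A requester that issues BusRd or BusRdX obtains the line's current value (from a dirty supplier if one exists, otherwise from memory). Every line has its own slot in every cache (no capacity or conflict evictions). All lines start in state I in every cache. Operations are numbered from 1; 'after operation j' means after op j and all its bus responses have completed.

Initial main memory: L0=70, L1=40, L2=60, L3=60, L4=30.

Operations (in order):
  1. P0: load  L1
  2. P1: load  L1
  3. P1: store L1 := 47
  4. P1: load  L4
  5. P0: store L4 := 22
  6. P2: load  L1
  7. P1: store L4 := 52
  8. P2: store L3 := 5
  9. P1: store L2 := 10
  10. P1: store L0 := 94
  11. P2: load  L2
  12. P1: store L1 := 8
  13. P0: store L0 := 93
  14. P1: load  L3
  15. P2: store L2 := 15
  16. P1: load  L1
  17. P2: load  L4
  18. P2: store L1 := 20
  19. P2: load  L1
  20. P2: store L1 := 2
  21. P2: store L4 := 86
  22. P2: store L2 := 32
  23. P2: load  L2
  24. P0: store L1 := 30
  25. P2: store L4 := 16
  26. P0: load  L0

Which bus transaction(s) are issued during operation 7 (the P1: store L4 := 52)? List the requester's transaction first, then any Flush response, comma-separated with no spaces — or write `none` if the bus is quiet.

[1] P0: load  L1 | P0:S(40), P1:I, P2:I | bus: BusRd
[2] P1: load  L1 | P0:S(40), P1:S(40), P2:I | bus: BusRd
[3] P1: store L1 := 47 | P0:I, P1:M(47), P2:I | bus: BusRdX
[4] P1: load  L4 | P0:I, P1:S(30), P2:I | bus: BusRd
[5] P0: store L4 := 22 | P0:M(22), P1:I, P2:I | bus: BusRdX
[6] P2: load  L1 | P0:I, P1:S(47), P2:S(47) | bus: BusRd,Flush
[7] P1: store L4 := 52 | P0:I, P1:M(52), P2:I | bus: BusRdX,Flush
[8] P2: store L3 := 5 | P0:I, P1:I, P2:M(5) | bus: BusRdX
[9] P1: store L2 := 10 | P0:I, P1:M(10), P2:I | bus: BusRdX
[10] P1: store L0 := 94 | P0:I, P1:M(94), P2:I | bus: BusRdX
[11] P2: load  L2 | P0:I, P1:S(10), P2:S(10) | bus: BusRd,Flush
[12] P1: store L1 := 8 | P0:I, P1:M(8), P2:I | bus: BusRdX
[13] P0: store L0 := 93 | P0:M(93), P1:I, P2:I | bus: BusRdX,Flush
[14] P1: load  L3 | P0:I, P1:S(5), P2:S(5) | bus: BusRd,Flush
[15] P2: store L2 := 15 | P0:I, P1:I, P2:M(15) | bus: BusRdX
[16] P1: load  L1 | P0:I, P1:M(8), P2:I | bus: none
[17] P2: load  L4 | P0:I, P1:S(52), P2:S(52) | bus: BusRd,Flush
[18] P2: store L1 := 20 | P0:I, P1:I, P2:M(20) | bus: BusRdX,Flush
[19] P2: load  L1 | P0:I, P1:I, P2:M(20) | bus: none
[20] P2: store L1 := 2 | P0:I, P1:I, P2:M(2) | bus: none
[21] P2: store L4 := 86 | P0:I, P1:I, P2:M(86) | bus: BusRdX
[22] P2: store L2 := 32 | P0:I, P1:I, P2:M(32) | bus: none
[23] P2: load  L2 | P0:I, P1:I, P2:M(32) | bus: none
[24] P0: store L1 := 30 | P0:M(30), P1:I, P2:I | bus: BusRdX,Flush
[25] P2: store L4 := 16 | P0:I, P1:I, P2:M(16) | bus: none
[26] P0: load  L0 | P0:M(93), P1:I, P2:I | bus: none

bus = BusRdX,Flush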